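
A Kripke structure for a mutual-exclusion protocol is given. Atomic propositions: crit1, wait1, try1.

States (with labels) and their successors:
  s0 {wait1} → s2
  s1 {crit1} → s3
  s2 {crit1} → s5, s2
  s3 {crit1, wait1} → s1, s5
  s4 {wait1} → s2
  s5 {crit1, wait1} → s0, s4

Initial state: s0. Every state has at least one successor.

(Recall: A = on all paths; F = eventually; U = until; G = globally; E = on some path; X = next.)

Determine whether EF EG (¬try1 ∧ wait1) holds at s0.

Violated

States satisfying EG (¬try1 ∧ wait1): ∅.
States satisfying EF EG (¬try1 ∧ wait1): ∅.
No suitable path/successor from s0 witnesses the formula.
s0 ∉ Sat(EF EG (¬try1 ∧ wait1)).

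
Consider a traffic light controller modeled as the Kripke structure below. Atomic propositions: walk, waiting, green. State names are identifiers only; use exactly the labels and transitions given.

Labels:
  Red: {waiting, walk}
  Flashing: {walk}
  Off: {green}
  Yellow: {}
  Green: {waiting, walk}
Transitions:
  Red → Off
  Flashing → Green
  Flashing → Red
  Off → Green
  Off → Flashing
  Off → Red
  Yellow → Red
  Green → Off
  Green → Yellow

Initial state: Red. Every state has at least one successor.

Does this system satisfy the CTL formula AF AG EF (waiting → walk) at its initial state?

States satisfying AG EF (waiting → walk): {Red, Flashing, Off, Yellow, Green}.
States satisfying AF AG EF (waiting → walk): {Red, Flashing, Off, Yellow, Green}.
Red ∈ Sat(AF AG EF (waiting → walk)).

Holds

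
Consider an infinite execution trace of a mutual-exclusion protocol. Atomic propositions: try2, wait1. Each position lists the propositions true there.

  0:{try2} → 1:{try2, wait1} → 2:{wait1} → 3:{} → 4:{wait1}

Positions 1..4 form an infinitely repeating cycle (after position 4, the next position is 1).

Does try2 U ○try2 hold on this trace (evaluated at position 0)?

Walking from position 0: ○try2 first holds at position 0, and try2 holds at every earlier position along the way, so try2 U ○try2 holds.

Holds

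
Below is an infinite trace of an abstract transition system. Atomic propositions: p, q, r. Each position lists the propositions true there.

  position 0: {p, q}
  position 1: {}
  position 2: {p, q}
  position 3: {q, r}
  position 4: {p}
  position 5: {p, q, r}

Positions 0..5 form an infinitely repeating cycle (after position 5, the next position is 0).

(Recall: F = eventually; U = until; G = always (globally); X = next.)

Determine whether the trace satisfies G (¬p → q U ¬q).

¬p → q U ¬q holds at every position 0..5, and those are all positions ever visited, so G (¬p → q U ¬q) holds.
Positions where ¬p holds: 1, 3.
Check q U ¬q at each: 1→ok, 3→ok.

Yes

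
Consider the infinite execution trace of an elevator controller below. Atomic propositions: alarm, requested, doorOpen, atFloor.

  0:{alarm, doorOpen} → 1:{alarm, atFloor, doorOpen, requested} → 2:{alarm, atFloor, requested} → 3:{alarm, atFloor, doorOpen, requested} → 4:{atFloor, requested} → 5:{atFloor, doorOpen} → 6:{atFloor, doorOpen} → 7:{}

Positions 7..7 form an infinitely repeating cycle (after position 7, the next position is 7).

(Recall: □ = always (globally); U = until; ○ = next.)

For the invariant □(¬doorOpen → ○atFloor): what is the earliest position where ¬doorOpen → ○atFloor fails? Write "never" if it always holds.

7

Check ¬doorOpen → ○atFloor at each position in order: 0 ✓, 1 ✓, 2 ✓, 3 ✓, 4 ✓, 5 ✓, 6 ✓.
At position 7 the labels are {} and the next position 7 has {}, so ¬doorOpen → ○atFloor is false there. This is the first violation.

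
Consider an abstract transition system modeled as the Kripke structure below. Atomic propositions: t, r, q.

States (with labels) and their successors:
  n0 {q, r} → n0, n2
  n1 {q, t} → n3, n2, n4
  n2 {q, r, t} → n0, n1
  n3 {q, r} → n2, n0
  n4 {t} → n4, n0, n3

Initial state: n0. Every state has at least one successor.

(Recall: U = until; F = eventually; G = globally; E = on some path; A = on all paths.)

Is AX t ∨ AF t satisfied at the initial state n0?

No

States satisfying t: {n1, n2, n4}.
States satisfying AX t: ∅.
States satisfying AF t: {n1, n2, n4}.
States satisfying AX t ∨ AF t: {n1, n2, n4}.
n0 ∉ Sat(AX t ∨ AF t).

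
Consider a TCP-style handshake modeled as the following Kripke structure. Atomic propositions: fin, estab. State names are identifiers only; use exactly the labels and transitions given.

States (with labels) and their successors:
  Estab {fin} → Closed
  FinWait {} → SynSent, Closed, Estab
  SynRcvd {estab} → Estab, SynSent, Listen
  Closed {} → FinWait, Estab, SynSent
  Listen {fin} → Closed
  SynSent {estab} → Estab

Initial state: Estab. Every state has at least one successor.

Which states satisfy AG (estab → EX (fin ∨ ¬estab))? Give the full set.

{Estab, FinWait, SynRcvd, Closed, Listen, SynSent}

States satisfying estab → EX (fin ∨ ¬estab): {Estab, FinWait, SynRcvd, Closed, Listen, SynSent}.
States satisfying AG (estab → EX (fin ∨ ¬estab)): {Estab, FinWait, SynRcvd, Closed, Listen, SynSent}.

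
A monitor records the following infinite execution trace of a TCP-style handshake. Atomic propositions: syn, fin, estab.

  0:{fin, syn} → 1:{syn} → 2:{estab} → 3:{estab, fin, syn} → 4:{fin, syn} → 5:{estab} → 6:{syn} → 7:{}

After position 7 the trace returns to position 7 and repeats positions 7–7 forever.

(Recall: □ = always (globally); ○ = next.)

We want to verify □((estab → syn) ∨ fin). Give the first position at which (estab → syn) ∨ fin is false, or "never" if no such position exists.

Check (estab → syn) ∨ fin at each position in order: 0 ✓, 1 ✓.
At position 2 the labels are {estab}, so (estab → syn) ∨ fin is false there. This is the first violation.

2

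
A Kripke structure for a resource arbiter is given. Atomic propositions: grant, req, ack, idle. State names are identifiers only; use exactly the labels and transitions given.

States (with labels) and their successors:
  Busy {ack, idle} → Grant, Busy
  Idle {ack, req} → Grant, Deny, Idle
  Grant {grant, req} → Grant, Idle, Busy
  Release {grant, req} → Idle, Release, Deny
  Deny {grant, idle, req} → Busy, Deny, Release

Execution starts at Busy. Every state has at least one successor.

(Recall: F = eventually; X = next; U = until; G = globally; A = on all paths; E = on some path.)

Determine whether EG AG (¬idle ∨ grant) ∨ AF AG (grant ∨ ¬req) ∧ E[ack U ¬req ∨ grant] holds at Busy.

States satisfying AG (¬idle ∨ grant): ∅.
States satisfying EG AG (¬idle ∨ grant): ∅.
States satisfying AG (grant ∨ ¬req): ∅.
States satisfying AF AG (grant ∨ ¬req): ∅.
States satisfying ack: {Busy, Idle}.
States satisfying ¬req ∨ grant: {Busy, Grant, Release, Deny}.
States satisfying E[ack U ¬req ∨ grant]: {Busy, Idle, Grant, Release, Deny}.
States satisfying AF AG (grant ∨ ¬req) ∧ E[ack U ¬req ∨ grant]: ∅.
States satisfying EG AG (¬idle ∨ grant) ∨ AF AG (grant ∨ ¬req) ∧ E[ack U ¬req ∨ grant]: ∅.
Busy ∉ Sat(EG AG (¬idle ∨ grant) ∨ AF AG (grant ∨ ¬req) ∧ E[ack U ¬req ∨ grant]).

Does not hold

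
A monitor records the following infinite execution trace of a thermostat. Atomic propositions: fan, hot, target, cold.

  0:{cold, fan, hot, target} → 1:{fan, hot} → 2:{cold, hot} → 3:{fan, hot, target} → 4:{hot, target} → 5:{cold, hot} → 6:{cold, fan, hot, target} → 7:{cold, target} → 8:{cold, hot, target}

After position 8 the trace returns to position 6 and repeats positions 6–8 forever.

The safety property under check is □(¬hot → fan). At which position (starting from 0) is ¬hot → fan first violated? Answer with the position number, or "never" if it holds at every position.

7

Check ¬hot → fan at each position in order: 0 ✓, 1 ✓, 2 ✓, 3 ✓, 4 ✓, 5 ✓, 6 ✓.
At position 7 the labels are {cold, target}, so ¬hot → fan is false there. This is the first violation.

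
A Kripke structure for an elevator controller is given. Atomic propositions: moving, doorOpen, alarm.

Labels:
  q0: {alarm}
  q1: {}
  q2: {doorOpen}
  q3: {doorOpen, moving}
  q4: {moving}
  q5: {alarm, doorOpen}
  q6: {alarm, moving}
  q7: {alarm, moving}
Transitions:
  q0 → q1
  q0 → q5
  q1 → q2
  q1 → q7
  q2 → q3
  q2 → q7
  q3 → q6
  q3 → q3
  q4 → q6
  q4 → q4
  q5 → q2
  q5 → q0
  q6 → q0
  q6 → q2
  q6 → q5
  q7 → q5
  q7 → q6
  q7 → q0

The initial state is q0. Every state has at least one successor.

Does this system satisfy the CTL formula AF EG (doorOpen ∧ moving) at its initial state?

No

States satisfying EG (doorOpen ∧ moving): {q3}.
States satisfying AF EG (doorOpen ∧ moving): {q3}.
There is a path from q0 along which EG (doorOpen ∧ moving) never holds.
q0 ∉ Sat(AF EG (doorOpen ∧ moving)).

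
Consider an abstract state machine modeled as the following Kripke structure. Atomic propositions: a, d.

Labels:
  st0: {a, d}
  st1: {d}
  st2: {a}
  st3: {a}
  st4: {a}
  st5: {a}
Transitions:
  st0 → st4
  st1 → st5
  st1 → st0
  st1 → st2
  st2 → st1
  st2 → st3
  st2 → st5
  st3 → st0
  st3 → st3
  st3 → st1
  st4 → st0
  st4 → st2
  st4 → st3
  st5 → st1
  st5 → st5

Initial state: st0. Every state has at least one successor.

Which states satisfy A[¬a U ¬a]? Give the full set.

States satisfying ¬a: {st1}.
States satisfying A[¬a U ¬a]: {st1}.

{st1}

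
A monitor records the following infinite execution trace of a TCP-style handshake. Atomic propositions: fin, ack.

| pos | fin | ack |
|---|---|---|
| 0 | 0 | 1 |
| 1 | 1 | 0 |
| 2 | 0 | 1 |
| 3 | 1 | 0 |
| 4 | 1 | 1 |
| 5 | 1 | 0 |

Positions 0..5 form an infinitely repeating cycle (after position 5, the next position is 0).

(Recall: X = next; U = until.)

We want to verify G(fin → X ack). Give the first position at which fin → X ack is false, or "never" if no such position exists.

4

Check fin → X ack at each position in order: 0 ✓, 1 ✓, 2 ✓, 3 ✓.
At position 4 the labels are {ack, fin} and the next position 5 has {fin}, so fin → X ack is false there. This is the first violation.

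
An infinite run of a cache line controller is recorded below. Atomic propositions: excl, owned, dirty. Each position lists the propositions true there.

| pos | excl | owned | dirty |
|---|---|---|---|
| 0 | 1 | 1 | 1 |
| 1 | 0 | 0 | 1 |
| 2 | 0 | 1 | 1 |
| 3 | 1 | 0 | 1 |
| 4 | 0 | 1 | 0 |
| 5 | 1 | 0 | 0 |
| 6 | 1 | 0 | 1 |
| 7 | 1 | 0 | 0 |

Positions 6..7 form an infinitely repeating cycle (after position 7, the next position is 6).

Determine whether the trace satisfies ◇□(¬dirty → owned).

No

□(¬dirty → owned) is false at every position 0..7, so it never becomes true and ◇□(¬dirty → owned) fails.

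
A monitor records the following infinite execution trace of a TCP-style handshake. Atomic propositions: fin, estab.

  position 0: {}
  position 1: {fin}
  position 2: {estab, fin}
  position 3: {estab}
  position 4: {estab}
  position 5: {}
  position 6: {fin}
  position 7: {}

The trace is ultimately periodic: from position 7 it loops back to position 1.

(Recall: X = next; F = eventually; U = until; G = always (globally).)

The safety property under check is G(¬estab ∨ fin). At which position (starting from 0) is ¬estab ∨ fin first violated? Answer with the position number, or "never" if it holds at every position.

3

Check ¬estab ∨ fin at each position in order: 0 ✓, 1 ✓, 2 ✓.
At position 3 the labels are {estab}, so ¬estab ∨ fin is false there. This is the first violation.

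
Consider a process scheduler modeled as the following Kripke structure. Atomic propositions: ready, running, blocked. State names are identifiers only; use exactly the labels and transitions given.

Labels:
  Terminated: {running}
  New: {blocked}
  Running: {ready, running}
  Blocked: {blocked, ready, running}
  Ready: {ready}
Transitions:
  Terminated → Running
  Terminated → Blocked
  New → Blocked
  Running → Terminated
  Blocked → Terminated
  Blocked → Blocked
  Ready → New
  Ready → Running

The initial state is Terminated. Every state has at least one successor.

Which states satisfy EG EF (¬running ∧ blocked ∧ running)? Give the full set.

States satisfying EF (¬running ∧ blocked ∧ running): ∅.
States satisfying EG EF (¬running ∧ blocked ∧ running): ∅.

none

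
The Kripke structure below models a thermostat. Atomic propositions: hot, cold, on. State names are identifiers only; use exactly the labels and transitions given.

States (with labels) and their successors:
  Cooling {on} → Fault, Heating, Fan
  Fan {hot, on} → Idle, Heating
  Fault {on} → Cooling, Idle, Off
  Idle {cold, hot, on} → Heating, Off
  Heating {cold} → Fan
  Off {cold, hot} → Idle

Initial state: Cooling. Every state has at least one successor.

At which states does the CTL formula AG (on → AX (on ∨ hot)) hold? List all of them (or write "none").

none

States satisfying on → AX (on ∨ hot): {Fault, Heating, Off}.
States satisfying AG (on → AX (on ∨ hot)): ∅.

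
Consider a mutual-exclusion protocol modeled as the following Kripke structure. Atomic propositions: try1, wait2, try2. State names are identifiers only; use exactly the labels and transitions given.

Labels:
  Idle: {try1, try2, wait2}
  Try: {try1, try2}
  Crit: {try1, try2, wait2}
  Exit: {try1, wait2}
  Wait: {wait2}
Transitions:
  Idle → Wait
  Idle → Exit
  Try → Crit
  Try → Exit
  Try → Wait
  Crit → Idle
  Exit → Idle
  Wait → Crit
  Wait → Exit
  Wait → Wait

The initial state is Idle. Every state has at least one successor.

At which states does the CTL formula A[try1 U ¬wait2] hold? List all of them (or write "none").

States satisfying try1: {Idle, Try, Crit, Exit}.
States satisfying ¬wait2: {Try}.
States satisfying A[try1 U ¬wait2]: {Try}.

{Try}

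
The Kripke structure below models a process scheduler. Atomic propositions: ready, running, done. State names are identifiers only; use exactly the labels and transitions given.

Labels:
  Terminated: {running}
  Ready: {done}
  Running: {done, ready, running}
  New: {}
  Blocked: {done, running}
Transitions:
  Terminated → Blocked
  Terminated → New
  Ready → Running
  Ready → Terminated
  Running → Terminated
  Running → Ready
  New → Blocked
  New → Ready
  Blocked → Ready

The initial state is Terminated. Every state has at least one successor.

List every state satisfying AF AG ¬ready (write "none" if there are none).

none

States satisfying AG ¬ready: ∅.
States satisfying AF AG ¬ready: ∅.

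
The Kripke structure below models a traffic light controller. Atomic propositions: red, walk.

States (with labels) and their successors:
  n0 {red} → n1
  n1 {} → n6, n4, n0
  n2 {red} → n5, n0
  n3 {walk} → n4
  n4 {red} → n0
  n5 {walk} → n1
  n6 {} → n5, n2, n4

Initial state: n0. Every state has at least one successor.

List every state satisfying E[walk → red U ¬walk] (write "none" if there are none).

States satisfying walk → red: {n0, n1, n2, n4, n6}.
States satisfying ¬walk: {n0, n1, n2, n4, n6}.
States satisfying E[walk → red U ¬walk]: {n0, n1, n2, n4, n6}.

{n0, n1, n2, n4, n6}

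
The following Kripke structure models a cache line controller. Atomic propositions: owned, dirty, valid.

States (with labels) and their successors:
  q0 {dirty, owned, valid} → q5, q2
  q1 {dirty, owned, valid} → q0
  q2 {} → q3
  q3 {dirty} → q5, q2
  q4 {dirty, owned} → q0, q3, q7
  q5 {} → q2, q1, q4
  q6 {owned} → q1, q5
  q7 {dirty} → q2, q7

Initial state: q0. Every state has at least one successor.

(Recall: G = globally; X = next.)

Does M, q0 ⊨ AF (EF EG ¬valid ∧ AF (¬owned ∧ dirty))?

States satisfying EF EG ¬valid ∧ AF (¬owned ∧ dirty): {q2, q3, q7}.
States satisfying AF (EF EG ¬valid ∧ AF (¬owned ∧ dirty)): {q2, q3, q7}.
There is a path from q0 along which EF EG ¬valid ∧ AF (¬owned ∧ dirty) never holds.
q0 ∉ Sat(AF (EF EG ¬valid ∧ AF (¬owned ∧ dirty))).

No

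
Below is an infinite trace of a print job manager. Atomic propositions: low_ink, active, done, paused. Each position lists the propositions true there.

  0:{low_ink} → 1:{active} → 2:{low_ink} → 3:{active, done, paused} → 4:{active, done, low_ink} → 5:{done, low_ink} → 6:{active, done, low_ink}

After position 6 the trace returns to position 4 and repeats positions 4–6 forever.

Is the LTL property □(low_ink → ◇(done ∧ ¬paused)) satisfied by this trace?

Yes

low_ink → ◇(done ∧ ¬paused) holds at every position 0..6, and those are all positions ever visited, so □(low_ink → ◇(done ∧ ¬paused)) holds.
Positions where low_ink holds: 0, 2, 4, 5, 6.
Check ◇(done ∧ ¬paused) at each: 0→ok, 2→ok, 4→ok, 5→ok, 6→ok.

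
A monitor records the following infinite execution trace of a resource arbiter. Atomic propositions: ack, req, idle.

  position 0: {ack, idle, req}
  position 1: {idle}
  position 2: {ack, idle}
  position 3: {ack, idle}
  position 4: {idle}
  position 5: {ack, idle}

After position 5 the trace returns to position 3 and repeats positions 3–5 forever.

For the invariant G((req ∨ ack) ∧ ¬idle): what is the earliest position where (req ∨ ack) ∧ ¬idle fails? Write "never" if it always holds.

At position 0 the labels are {ack, idle, req}, so (req ∨ ack) ∧ ¬idle is false there. This is the first violation.

0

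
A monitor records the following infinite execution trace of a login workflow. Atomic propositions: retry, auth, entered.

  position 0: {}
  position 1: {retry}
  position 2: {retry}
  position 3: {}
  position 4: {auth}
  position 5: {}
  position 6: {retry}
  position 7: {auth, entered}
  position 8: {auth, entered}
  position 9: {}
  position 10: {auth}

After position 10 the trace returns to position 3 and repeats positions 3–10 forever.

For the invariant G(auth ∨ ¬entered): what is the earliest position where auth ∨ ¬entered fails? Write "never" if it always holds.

never

auth ∨ ¬entered holds at every position 0..10, and those are all the positions the trace ever visits, so the invariant G(auth ∨ ¬entered) is never violated.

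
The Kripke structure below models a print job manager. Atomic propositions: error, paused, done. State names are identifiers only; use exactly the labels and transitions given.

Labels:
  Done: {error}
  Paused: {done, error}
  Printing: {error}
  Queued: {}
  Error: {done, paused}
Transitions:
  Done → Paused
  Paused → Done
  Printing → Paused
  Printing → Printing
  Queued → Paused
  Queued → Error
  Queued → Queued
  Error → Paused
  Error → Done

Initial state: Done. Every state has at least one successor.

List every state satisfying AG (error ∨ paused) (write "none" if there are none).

{Done, Paused, Printing, Error}

States satisfying error ∨ paused: {Done, Paused, Printing, Error}.
States satisfying AG (error ∨ paused): {Done, Paused, Printing, Error}.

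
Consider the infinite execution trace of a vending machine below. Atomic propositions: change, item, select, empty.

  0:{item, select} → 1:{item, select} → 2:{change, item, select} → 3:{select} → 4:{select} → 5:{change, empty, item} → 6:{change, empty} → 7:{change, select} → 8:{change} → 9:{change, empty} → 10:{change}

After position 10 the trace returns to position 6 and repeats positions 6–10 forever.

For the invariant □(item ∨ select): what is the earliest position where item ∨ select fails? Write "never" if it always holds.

Check item ∨ select at each position in order: 0 ✓, 1 ✓, 2 ✓, 3 ✓, 4 ✓, 5 ✓.
At position 6 the labels are {change, empty}, so item ∨ select is false there. This is the first violation.

6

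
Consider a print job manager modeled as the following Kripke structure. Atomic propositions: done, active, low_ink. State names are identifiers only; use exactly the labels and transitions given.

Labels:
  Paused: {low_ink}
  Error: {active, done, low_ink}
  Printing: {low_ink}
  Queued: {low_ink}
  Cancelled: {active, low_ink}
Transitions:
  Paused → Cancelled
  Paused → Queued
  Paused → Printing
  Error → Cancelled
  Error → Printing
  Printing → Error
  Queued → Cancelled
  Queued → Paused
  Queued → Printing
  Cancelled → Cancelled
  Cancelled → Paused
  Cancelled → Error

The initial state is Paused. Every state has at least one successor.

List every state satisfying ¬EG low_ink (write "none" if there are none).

none

States satisfying low_ink: {Paused, Error, Printing, Queued, Cancelled}.
States satisfying EG low_ink: {Paused, Error, Printing, Queued, Cancelled}.
States satisfying ¬EG low_ink: ∅.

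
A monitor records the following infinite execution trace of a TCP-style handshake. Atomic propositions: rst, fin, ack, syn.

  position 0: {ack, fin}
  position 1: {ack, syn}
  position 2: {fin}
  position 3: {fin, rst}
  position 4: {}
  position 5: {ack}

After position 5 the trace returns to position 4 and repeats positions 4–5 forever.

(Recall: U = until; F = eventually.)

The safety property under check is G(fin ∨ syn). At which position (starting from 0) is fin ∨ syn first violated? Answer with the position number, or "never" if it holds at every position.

Check fin ∨ syn at each position in order: 0 ✓, 1 ✓, 2 ✓, 3 ✓.
At position 4 the labels are {}, so fin ∨ syn is false there. This is the first violation.

4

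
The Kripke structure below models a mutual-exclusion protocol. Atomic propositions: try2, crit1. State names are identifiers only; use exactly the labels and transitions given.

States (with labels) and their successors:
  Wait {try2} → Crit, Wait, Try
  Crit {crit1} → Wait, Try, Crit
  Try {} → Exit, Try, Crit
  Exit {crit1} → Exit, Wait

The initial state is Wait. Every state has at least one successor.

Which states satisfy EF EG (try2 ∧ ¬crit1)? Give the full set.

{Wait, Crit, Try, Exit}

States satisfying EG (try2 ∧ ¬crit1): {Wait}.
States satisfying EF EG (try2 ∧ ¬crit1): {Wait, Crit, Try, Exit}.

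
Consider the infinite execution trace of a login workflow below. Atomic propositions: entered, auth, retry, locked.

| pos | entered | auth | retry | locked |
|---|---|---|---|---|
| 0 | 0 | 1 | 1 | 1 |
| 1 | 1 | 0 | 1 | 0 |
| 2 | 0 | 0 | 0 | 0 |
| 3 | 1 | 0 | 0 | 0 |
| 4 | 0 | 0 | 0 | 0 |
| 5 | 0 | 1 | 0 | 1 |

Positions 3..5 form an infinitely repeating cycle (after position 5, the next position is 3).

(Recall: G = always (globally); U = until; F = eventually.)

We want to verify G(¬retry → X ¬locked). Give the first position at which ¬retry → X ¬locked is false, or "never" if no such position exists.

4

Check ¬retry → X ¬locked at each position in order: 0 ✓, 1 ✓, 2 ✓, 3 ✓.
At position 4 the labels are {} and the next position 5 has {auth, locked}, so ¬retry → X ¬locked is false there. This is the first violation.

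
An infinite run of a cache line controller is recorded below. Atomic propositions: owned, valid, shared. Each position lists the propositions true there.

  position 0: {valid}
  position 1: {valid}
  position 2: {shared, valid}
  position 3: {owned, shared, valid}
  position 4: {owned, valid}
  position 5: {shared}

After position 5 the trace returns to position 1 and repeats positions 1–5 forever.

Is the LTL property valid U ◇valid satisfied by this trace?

Walking from position 0: ◇valid first holds at position 0, and valid holds at every earlier position along the way, so valid U ◇valid holds.

Yes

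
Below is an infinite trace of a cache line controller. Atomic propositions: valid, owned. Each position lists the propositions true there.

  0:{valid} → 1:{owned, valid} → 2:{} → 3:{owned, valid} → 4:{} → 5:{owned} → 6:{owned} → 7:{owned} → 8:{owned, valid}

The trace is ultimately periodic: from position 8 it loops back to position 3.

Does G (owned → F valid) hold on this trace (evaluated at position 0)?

Holds

owned → F valid holds at every position 0..8, and those are all positions ever visited, so G (owned → F valid) holds.
Positions where owned holds: 1, 3, 5, 6, 7, 8.
Check F valid at each: 1→ok, 3→ok, 5→ok, 6→ok, 7→ok, 8→ok.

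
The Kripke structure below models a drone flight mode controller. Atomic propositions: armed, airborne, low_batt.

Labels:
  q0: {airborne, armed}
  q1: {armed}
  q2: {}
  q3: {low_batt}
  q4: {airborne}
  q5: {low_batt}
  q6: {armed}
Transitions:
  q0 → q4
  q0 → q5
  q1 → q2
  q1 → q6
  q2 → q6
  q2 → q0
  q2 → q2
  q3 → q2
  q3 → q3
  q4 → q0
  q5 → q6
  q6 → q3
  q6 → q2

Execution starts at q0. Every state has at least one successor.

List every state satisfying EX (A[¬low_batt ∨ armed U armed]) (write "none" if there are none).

States satisfying A[¬low_batt ∨ armed U armed]: {q0, q1, q4, q6}.
States satisfying EX (A[¬low_batt ∨ armed U armed]): {q0, q1, q2, q4, q5}.

{q0, q1, q2, q4, q5}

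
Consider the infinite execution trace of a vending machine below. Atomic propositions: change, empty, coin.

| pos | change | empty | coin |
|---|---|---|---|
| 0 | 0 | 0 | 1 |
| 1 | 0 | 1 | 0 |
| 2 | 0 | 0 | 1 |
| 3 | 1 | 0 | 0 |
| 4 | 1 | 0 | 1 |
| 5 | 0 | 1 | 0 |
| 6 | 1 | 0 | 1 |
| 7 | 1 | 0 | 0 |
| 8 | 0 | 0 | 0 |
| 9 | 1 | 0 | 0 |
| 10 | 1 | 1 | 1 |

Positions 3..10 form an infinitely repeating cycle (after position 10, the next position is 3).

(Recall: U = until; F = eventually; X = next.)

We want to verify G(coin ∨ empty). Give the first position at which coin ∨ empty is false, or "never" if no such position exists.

Check coin ∨ empty at each position in order: 0 ✓, 1 ✓, 2 ✓.
At position 3 the labels are {change}, so coin ∨ empty is false there. This is the first violation.

3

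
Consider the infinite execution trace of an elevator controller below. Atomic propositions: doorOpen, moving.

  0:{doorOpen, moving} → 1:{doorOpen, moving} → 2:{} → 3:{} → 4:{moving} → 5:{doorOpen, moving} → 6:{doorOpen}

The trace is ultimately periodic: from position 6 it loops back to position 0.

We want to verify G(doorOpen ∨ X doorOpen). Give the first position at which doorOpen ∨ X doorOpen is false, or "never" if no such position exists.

2

Check doorOpen ∨ X doorOpen at each position in order: 0 ✓, 1 ✓.
At position 2 the labels are {} and the next position 3 has {}, so doorOpen ∨ X doorOpen is false there. This is the first violation.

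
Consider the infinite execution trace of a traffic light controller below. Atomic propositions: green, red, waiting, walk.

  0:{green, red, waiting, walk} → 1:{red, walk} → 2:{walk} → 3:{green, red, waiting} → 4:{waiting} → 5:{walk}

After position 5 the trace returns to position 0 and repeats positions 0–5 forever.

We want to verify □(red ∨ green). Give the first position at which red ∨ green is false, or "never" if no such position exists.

2

Check red ∨ green at each position in order: 0 ✓, 1 ✓.
At position 2 the labels are {walk}, so red ∨ green is false there. This is the first violation.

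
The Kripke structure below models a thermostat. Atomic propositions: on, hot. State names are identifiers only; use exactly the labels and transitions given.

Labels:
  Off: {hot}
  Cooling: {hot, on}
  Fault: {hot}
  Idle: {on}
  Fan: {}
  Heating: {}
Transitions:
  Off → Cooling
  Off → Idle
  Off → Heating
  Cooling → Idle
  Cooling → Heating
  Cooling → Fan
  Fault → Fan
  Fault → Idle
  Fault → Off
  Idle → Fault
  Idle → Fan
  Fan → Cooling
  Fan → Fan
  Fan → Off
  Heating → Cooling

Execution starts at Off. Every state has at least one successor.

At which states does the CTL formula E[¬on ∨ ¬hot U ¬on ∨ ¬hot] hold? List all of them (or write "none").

States satisfying ¬on ∨ ¬hot: {Off, Fault, Idle, Fan, Heating}.
States satisfying E[¬on ∨ ¬hot U ¬on ∨ ¬hot]: {Off, Fault, Idle, Fan, Heating}.

{Off, Fault, Idle, Fan, Heating}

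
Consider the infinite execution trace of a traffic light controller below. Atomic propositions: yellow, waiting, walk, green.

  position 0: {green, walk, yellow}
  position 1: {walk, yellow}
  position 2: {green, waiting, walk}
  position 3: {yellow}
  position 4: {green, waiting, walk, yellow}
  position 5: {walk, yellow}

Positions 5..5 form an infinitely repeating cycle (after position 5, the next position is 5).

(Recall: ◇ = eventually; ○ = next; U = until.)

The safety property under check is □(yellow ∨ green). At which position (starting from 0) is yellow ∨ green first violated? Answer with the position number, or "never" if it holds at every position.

yellow ∨ green holds at every position 0..5, and those are all the positions the trace ever visits, so the invariant □(yellow ∨ green) is never violated.

never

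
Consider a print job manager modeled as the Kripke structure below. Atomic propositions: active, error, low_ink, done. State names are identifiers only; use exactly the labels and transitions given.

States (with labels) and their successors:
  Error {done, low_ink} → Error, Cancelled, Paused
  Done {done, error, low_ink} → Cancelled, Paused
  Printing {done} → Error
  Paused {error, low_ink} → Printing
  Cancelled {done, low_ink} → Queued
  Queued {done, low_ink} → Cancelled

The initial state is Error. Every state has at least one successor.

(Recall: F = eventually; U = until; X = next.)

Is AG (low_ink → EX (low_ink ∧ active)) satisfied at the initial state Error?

No

States satisfying low_ink → EX (low_ink ∧ active): {Printing}.
States satisfying AG (low_ink → EX (low_ink ∧ active)): ∅.
Cancelled is reachable from Error and violates low_ink → EX (low_ink ∧ active), so AG fails at Error.
Error ∉ Sat(AG (low_ink → EX (low_ink ∧ active))).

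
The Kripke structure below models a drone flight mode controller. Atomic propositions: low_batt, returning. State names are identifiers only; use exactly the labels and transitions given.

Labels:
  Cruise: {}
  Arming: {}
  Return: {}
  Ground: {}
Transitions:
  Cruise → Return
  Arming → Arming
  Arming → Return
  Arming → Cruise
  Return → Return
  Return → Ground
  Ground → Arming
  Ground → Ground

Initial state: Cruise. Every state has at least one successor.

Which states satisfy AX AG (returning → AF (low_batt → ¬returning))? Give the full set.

States satisfying AG (returning → AF (low_batt → ¬returning)): {Cruise, Arming, Return, Ground}.
States satisfying AX AG (returning → AF (low_batt → ¬returning)): {Cruise, Arming, Return, Ground}.

{Cruise, Arming, Return, Ground}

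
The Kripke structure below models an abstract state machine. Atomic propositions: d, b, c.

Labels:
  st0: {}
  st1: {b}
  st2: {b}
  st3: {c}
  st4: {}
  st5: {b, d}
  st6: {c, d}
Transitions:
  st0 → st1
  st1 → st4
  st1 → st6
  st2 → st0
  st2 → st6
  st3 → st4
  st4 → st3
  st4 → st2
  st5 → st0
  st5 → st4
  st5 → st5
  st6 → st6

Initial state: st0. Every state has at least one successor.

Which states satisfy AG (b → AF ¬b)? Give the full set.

States satisfying b → AF ¬b: {st0, st1, st2, st3, st4, st6}.
States satisfying AG (b → AF ¬b): {st0, st1, st2, st3, st4, st6}.

{st0, st1, st2, st3, st4, st6}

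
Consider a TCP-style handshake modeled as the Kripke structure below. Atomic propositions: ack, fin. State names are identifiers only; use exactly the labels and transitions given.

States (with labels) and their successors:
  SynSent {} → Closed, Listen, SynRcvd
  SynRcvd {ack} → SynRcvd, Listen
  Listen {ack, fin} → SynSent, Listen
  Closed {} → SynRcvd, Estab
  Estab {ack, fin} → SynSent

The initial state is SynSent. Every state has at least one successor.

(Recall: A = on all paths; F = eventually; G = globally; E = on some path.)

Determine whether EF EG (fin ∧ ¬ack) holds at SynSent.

States satisfying EG (fin ∧ ¬ack): ∅.
States satisfying EF EG (fin ∧ ¬ack): ∅.
No suitable path/successor from SynSent witnesses the formula.
SynSent ∉ Sat(EF EG (fin ∧ ¬ack)).

Does not hold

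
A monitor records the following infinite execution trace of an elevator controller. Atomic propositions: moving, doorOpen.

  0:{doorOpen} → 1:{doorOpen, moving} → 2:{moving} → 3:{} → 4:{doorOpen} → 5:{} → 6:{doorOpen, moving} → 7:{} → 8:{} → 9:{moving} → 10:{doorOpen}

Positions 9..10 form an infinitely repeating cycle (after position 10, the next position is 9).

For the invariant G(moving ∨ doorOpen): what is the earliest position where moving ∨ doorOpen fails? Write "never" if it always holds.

3

Check moving ∨ doorOpen at each position in order: 0 ✓, 1 ✓, 2 ✓.
At position 3 the labels are {}, so moving ∨ doorOpen is false there. This is the first violation.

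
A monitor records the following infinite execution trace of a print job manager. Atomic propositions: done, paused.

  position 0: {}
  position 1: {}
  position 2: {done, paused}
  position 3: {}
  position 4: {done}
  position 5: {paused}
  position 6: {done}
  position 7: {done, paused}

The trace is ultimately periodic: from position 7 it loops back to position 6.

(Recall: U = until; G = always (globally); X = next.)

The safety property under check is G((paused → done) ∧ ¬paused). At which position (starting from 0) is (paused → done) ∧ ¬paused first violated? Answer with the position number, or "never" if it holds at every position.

Check (paused → done) ∧ ¬paused at each position in order: 0 ✓, 1 ✓.
At position 2 the labels are {done, paused}, so (paused → done) ∧ ¬paused is false there. This is the first violation.

2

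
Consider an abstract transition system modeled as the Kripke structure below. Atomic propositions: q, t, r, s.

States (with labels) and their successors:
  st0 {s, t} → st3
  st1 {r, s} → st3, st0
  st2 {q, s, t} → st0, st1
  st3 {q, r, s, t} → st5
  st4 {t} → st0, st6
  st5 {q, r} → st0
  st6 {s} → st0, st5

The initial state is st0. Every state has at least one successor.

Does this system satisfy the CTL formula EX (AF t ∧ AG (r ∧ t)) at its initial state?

States satisfying AF t ∧ AG (r ∧ t): ∅.
States satisfying EX (AF t ∧ AG (r ∧ t)): ∅.
No suitable path/successor from st0 witnesses the formula.
st0 ∉ Sat(EX (AF t ∧ AG (r ∧ t))).

Does not hold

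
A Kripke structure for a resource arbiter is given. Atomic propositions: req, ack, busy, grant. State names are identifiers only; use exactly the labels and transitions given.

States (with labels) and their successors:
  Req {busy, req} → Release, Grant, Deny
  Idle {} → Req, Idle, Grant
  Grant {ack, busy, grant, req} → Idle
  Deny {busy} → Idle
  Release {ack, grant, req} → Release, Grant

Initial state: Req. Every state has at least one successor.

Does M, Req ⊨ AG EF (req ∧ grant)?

Yes

States satisfying EF (req ∧ grant): {Req, Idle, Grant, Deny, Release}.
States satisfying AG EF (req ∧ grant): {Req, Idle, Grant, Deny, Release}.
Every state reachable from Req satisfies EF (req ∧ grant).
Req ∈ Sat(AG EF (req ∧ grant)).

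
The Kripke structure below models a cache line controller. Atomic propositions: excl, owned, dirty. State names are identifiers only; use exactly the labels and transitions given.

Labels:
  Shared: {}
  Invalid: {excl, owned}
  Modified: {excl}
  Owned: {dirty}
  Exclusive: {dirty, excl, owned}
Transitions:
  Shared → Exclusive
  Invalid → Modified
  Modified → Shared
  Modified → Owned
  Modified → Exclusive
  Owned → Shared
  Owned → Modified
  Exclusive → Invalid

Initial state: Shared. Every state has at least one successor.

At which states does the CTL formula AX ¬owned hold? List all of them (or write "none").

{Invalid, Owned}

States satisfying ¬owned: {Shared, Modified, Owned}.
States satisfying AX ¬owned: {Invalid, Owned}.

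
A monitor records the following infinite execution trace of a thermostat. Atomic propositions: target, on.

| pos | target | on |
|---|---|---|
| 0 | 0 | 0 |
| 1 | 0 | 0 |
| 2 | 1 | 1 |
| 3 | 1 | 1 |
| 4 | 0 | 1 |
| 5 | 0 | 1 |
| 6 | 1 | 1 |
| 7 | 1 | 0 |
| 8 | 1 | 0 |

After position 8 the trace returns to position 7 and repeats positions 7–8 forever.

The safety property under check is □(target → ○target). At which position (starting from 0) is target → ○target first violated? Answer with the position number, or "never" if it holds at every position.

Check target → ○target at each position in order: 0 ✓, 1 ✓, 2 ✓.
At position 3 the labels are {on, target} and the next position 4 has {on}, so target → ○target is false there. This is the first violation.

3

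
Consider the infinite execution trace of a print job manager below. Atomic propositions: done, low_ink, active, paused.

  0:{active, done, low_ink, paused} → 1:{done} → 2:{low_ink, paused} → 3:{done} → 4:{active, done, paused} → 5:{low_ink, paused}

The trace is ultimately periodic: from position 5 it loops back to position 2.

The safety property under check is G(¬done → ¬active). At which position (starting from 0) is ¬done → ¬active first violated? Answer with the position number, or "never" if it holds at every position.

¬done → ¬active holds at every position 0..5, and those are all the positions the trace ever visits, so the invariant G(¬done → ¬active) is never violated.

never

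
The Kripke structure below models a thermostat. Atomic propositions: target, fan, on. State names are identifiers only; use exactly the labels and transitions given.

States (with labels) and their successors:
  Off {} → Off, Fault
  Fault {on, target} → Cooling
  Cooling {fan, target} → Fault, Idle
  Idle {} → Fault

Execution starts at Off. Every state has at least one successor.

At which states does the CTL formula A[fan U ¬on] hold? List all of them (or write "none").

{Off, Cooling, Idle}

States satisfying fan: {Cooling}.
States satisfying ¬on: {Off, Cooling, Idle}.
States satisfying A[fan U ¬on]: {Off, Cooling, Idle}.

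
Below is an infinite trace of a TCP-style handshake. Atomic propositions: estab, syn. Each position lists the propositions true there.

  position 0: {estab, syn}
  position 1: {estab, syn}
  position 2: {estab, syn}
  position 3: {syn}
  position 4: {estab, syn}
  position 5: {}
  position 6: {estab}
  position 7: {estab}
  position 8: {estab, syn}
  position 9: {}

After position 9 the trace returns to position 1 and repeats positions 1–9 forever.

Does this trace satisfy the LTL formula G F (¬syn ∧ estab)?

F (¬syn ∧ estab) holds at every position 0..9, and those are all positions ever visited, so G F (¬syn ∧ estab) holds.

Holds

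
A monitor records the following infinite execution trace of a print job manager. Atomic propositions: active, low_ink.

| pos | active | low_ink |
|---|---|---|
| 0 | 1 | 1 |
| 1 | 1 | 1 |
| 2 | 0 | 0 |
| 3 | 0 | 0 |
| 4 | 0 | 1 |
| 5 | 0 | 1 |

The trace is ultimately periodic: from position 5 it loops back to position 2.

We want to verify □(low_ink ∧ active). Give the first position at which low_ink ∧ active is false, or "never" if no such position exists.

2

Check low_ink ∧ active at each position in order: 0 ✓, 1 ✓.
At position 2 the labels are {}, so low_ink ∧ active is false there. This is the first violation.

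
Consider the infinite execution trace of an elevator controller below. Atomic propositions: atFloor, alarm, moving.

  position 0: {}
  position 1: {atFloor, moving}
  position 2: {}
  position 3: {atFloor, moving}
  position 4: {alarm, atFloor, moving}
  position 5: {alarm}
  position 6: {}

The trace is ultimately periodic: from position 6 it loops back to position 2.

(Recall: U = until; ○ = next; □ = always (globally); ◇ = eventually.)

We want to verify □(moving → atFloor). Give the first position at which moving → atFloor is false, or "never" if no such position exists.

never

moving → atFloor holds at every position 0..6, and those are all the positions the trace ever visits, so the invariant □(moving → atFloor) is never violated.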